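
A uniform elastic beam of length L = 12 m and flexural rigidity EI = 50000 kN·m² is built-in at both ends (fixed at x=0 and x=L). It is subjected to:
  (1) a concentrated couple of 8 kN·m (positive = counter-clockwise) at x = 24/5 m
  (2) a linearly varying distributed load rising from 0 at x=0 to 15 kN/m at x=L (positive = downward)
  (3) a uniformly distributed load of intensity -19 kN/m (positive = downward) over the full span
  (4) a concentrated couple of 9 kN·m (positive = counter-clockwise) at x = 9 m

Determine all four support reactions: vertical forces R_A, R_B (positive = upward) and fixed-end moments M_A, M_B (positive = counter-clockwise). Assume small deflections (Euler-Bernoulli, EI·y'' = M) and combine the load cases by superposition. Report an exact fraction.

R_A = -68157/800 kN, M_A = -60891/400 kN·m, R_B = -42243/800 kN, M_B = 48349/400 kN·m

Load 1 — applied couple M₀=8 kN·m at a=24/5 m (b=L-a=36/5):
  R_A = 6M₀ab/L³ = 6·8·(24/5)·(36/5)/12³ = 24/25 kN
  M_A = M₀b(2a-b)/L² = 8·(36/5)·(2·(24/5)-(36/5))/12² = 24/25 kN·m
  R_B = -6M₀ab/L³ = -6·8·(24/5)·(36/5)/12³ = -24/25 kN
  M_B = M₀a(2b-a)/L² = 8·(24/5)·(2·(36/5)-(24/5))/12² = 64/25 kN·m
Load 2 — triangular load w₀=15 kN/m (0→w₀ over full span):
  R_A = 3w₀L/20 = 3·15·12/20 = 27 kN
  M_A = w₀L²/30 = 15·12²/30 = 72 kN·m
  R_B = 7w₀L/20 = 7·15·12/20 = 63 kN
  M_B = -w₀L²/20 = -15·12²/20 = -108 kN·m
Load 3 — uniform load w=-19 kN/m over full span:
  R_A = wL/2 = (-19)·12/2 = -114 kN
  M_A = wL²/12 = (-19)·12²/12 = -228 kN·m
  R_B = wL/2 = (-19)·12/2 = -114 kN
  M_B = -wL²/12 = -(-19)·12²/12 = 228 kN·m
Load 4 — applied couple M₀=9 kN·m at a=9 m (b=L-a=3):
  R_A = 6M₀ab/L³ = 6·9·9·3/12³ = 27/32 kN
  M_A = M₀b(2a-b)/L² = 9·3·(2·9-3)/12² = 45/16 kN·m
  R_B = -6M₀ab/L³ = -6·9·9·3/12³ = -27/32 kN
  M_B = M₀a(2b-a)/L² = 9·9·(2·3-9)/12² = -27/16 kN·m
Superposition: R_A = -68157/800 kN, M_A = -60891/400 kN·m, R_B = -42243/800 kN, M_B = 48349/400 kN·m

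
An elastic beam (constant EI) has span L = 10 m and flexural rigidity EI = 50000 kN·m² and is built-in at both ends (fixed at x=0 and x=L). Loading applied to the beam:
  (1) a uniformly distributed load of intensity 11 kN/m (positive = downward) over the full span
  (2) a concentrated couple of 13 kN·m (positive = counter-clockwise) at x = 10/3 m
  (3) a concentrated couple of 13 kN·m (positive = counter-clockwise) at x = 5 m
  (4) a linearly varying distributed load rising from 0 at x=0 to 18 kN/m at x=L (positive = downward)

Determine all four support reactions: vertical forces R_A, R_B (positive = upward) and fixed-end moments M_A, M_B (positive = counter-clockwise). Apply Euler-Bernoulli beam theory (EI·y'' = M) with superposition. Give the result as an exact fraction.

R_A = 5141/60 kN, M_A = 1859/12 kN·m, R_B = 6859/60 kN, M_B = -2089/12 kN·m

Load 1 — uniform load w=11 kN/m over full span:
  R_A = wL/2 = 11·10/2 = 55 kN
  M_A = wL²/12 = 11·10²/12 = 275/3 kN·m
  R_B = wL/2 = 11·10/2 = 55 kN
  M_B = -wL²/12 = -11·10²/12 = -275/3 kN·m
Load 2 — applied couple M₀=13 kN·m at a=10/3 m (b=L-a=20/3):
  R_A = 6M₀ab/L³ = 6·13·(10/3)·(20/3)/10³ = 26/15 kN
  M_A = M₀b(2a-b)/L² = 13·(20/3)·(2·(10/3)-(20/3))/10² = 0 kN·m
  R_B = -6M₀ab/L³ = -6·13·(10/3)·(20/3)/10³ = -26/15 kN
  M_B = M₀a(2b-a)/L² = 13·(10/3)·(2·(20/3)-(10/3))/10² = 13/3 kN·m
Load 3 — applied couple M₀=13 kN·m at a=5 m (b=L-a=5):
  R_A = 6M₀ab/L³ = 6·13·5·5/10³ = 39/20 kN
  M_A = M₀b(2a-b)/L² = 13·5·(2·5-5)/10² = 13/4 kN·m
  R_B = -6M₀ab/L³ = -6·13·5·5/10³ = -39/20 kN
  M_B = M₀a(2b-a)/L² = 13·5·(2·5-5)/10² = 13/4 kN·m
Load 4 — triangular load w₀=18 kN/m (0→w₀ over full span):
  R_A = 3w₀L/20 = 3·18·10/20 = 27 kN
  M_A = w₀L²/30 = 18·10²/30 = 60 kN·m
  R_B = 7w₀L/20 = 7·18·10/20 = 63 kN
  M_B = -w₀L²/20 = -18·10²/20 = -90 kN·m
Superposition: R_A = 5141/60 kN, M_A = 1859/12 kN·m, R_B = 6859/60 kN, M_B = -2089/12 kN·m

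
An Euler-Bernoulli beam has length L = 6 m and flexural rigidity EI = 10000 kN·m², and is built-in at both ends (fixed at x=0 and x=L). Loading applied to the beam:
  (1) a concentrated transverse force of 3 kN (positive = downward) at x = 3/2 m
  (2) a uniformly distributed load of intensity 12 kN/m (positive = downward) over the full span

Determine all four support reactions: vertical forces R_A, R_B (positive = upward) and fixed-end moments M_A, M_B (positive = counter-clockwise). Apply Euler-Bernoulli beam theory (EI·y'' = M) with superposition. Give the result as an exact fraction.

Load 1 — point force P=3 kN at a=3/2 m (b=L-a=9/2):
  R_A = Pb²(3a+b)/L³ = 3·(9/2)²·(3·(3/2)+(9/2))/6³ = 81/32 kN
  M_A = Pab²/L² = 3·(3/2)·(9/2)²/6² = 81/32 kN·m
  R_B = Pa²(a+3b)/L³ = 3·(3/2)²·((3/2)+3·(9/2))/6³ = 15/32 kN
  M_B = -Pa²b/L² = -3·(3/2)²·(9/2)/6² = -27/32 kN·m
Load 2 — uniform load w=12 kN/m over full span:
  R_A = wL/2 = 12·6/2 = 36 kN
  M_A = wL²/12 = 12·6²/12 = 36 kN·m
  R_B = wL/2 = 12·6/2 = 36 kN
  M_B = -wL²/12 = -12·6²/12 = -36 kN·m
Superposition: R_A = 1233/32 kN, M_A = 1233/32 kN·m, R_B = 1167/32 kN, M_B = -1179/32 kN·m

R_A = 1233/32 kN, M_A = 1233/32 kN·m, R_B = 1167/32 kN, M_B = -1179/32 kN·m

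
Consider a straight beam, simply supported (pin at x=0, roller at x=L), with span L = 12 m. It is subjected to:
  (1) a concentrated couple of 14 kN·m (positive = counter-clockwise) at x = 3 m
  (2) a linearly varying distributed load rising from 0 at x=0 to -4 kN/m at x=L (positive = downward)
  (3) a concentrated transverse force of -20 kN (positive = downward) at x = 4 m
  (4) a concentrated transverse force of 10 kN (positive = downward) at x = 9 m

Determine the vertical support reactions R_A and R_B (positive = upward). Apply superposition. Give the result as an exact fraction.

Load 1 — applied couple M₀=14 kN·m at a=3 m (b=L-a=9):
  R_A = M₀/L = 14/12 = 7/6 kN
  R_B = -M₀/L = -14/12 = -7/6 kN
Load 2 — triangular load w₀=-4 kN/m (0→w₀ over full span):
  R_A = w₀L/6 = (-4)·12/6 = -8 kN
  R_B = w₀L/3 = (-4)·12/3 = -16 kN
Load 3 — point force P=-20 kN at a=4 m (b=L-a=8):
  R_A = Pb/L = (-20)·8/12 = -40/3 kN
  R_B = Pa/L = (-20)·4/12 = -20/3 kN
Load 4 — point force P=10 kN at a=9 m (b=L-a=3):
  R_A = Pb/L = 10·3/12 = 5/2 kN
  R_B = Pa/L = 10·9/12 = 15/2 kN
Superposition: R_A = -53/3 kN, R_B = -49/3 kN

R_A = -53/3 kN, R_B = -49/3 kN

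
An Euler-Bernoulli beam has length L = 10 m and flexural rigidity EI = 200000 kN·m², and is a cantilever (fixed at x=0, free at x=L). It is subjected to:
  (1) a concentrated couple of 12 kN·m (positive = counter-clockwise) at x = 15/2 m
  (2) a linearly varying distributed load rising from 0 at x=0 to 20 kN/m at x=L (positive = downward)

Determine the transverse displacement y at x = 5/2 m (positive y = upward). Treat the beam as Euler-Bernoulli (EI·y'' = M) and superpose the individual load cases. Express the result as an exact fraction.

Load 1 — applied couple M₀=12 kN·m at a=15/2 m (b=L-a=5/2):
  y_1 = M₀x²/(2EI)  [x≤a] = 12·(5/2)²/(2·200000) = 3/16000 m
Load 2 — triangular load w₀=20 kN/m (0→w₀ over full span):
  y_2 = (w₀Lx³/12-w₀L²x²/6-w₀x⁵/(120L))/EI = (20·10·(5/2)³/12-20·10²·(5/2)²/6-20·(5/2)⁵/(120·10))/200000 = -1121/122880 m
Superposition: y = Σ y_i = -27449/3072000 m ≈ -0.008935 m

y(5/2) = -27449/3072000 m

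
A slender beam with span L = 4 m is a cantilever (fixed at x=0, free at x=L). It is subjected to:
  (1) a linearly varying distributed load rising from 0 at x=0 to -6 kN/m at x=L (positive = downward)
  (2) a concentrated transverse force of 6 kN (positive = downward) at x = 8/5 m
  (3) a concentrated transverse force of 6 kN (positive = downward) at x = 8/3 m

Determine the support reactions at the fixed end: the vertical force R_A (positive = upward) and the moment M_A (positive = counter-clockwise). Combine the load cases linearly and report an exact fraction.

Load 1 — triangular load w₀=-6 kN/m (0→w₀ over full span):
  R_A = w₀L/2 = (-6)·4/2 = -12 kN
  M_A = w₀L²/3 = (-6)·4²/3 = -32 kN·m
Load 2 — point force P=6 kN at a=8/5 m (b=L-a=12/5):
  R_A = P = 6 kN
  M_A = Pa = 6·(8/5) = 48/5 kN·m
Load 3 — point force P=6 kN at a=8/3 m (b=L-a=4/3):
  R_A = P = 6 kN
  M_A = Pa = 6·(8/3) = 16 kN·m
Superposition: R_A = 0 kN, M_A = -32/5 kN·m

R_A = 0 kN, M_A = -32/5 kN·m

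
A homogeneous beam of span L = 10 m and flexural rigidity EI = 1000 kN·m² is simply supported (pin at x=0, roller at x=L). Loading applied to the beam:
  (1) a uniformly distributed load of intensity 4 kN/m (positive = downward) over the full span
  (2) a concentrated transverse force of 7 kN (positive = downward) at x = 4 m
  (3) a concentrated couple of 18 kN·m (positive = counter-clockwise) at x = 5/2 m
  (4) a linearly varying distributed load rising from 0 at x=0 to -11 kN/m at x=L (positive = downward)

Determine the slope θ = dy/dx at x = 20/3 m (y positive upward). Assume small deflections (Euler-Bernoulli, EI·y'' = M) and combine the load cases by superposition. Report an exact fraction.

θ(20/3) = -130901/9720000 rad

Load 1 — uniform load w=4 kN/m over full span:
  θ_1 = -w(L³-6Lx²+4x³)/(24EI) = -4·(10³-6·10·(20/3)²+4·(20/3)³)/(24·1000) = 13/162 rad
Load 2 — point force P=7 kN at a=4 m (b=L-a=6):
  θ_2 = -Pa(2L²-6Lx+3x²+a²)/(6LEI)  [x>a] = -7·4·(2·10²-6·10·(20/3)+3·(20/3)²+4²)/(6·10·1000) = 133/5625 rad
Load 3 — applied couple M₀=18 kN·m at a=5/2 m (b=L-a=15/2):
  θ_3 = (M₀x²/(2L)-M₀(x-a)+C₁)/EI  [x>a] with C₁=M₀(3b²-L²)/(6L)=165/8 = (18·(20/3)²/(2·10)-18·((20/3)-(5/2))+(165/8))/1000 = -23/1600 rad
Load 4 — triangular load w₀=-11 kN/m (0→w₀ over full span):
  θ_4 = -w₀(7L⁴-30L²x²+15x⁴)/(360LEI) = -(-11)·(7·10⁴-30·10²·(20/3)²+15·(20/3)⁴)/(360·10·1000) = -1001/9720 rad
Superposition: θ = Σ θ_i = -130901/9720000 rad ≈ -0.013467 rad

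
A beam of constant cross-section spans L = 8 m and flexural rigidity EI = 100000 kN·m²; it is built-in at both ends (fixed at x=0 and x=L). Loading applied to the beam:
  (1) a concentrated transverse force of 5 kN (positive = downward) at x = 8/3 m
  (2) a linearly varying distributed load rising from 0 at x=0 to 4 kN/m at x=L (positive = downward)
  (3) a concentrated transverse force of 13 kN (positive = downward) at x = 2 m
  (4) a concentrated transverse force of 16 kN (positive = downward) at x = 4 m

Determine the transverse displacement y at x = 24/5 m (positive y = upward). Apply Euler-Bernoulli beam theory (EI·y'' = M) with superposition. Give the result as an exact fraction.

Load 1 — point force P=5 kN at a=8/3 m (b=L-a=16/3):
  y_1 = -Pa²(L-x)²(3bL-(3b+a)(L-x))/(6L³EI)  [x>a] = -5·(8/3)²·(8-(24/5))²·(3·(16/3)·8-(3·(16/3)+(8/3))·(8-(24/5)))/(6·8³·100000) = -512/6328125 m
Load 2 — triangular load w₀=4 kN/m (0→w₀ over full span):
  y_2 = -w₀x²(L-x)²(x+2L)/(120LEI) = -4·(24/5)²·(8-(24/5))²·((24/5)+2·8)/(120·8·100000) = -9984/48828125 m
Load 3 — point force P=13 kN at a=2 m (b=L-a=6):
  y_3 = -Pa²(L-x)²(3bL-(3b+a)(L-x))/(6L³EI)  [x>a] = -13·2²·(8-(24/5))²·(3·6·8-(3·6+2)·(8-(24/5)))/(6·8³·100000) = -13/93750 m
Load 4 — point force P=16 kN at a=4 m (b=L-a=4):
  y_4 = -Pa²(L-x)²(3bL-(3b+a)(L-x))/(6L³EI)  [x>a] = -16·4²·(8-(24/5))²·(3·4·8-(3·4+4)·(8-(24/5)))/(6·8³·100000) = -448/1171875 m
Superposition: y = Σ y_i = -6378283/7910156250 m ≈ -0.000806 m

y(24/5) = -6378283/7910156250 m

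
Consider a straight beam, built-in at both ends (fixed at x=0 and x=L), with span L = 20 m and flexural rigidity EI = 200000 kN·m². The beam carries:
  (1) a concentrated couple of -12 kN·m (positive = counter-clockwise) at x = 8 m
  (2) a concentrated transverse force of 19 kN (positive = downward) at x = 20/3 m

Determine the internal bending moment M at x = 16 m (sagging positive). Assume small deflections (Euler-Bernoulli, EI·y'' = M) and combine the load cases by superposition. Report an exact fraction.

Load 1 — applied couple M₀=-12 kN·m at a=8 m (b=L-a=12):
  M_1 = R_Ax - M_A - M₀  [x>a] with R_A=-108/125, M_A=-36/25 = (-108/125)·16 - (-36/25) - (-12) = -48/125 kN·m
Load 2 — point force P=19 kN at a=20/3 m (b=L-a=40/3):
  M_2 = Pa²(a+3b)(L-x)/L³ - Pa²b/L²  [x>a] = 19·(20/3)²·((20/3)+3·(40/3))·(20-16)/20³ - 19·(20/3)²·(40/3)/20² = -76/9 kN·m
Superposition: M = Σ M_i = -9932/1125 kN·m ≈ -8.828444 kN·m

M(16) = -9932/1125 kN·m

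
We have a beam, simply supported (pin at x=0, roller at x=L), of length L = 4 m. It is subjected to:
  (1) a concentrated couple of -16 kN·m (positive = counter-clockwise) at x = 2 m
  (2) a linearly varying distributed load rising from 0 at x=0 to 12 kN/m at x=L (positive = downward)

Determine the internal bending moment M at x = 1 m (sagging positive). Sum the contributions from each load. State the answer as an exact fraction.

Load 1 — applied couple M₀=-16 kN·m at a=2 m (b=L-a=2):
  M_1 = M₀x/L  [x≤a] = (-16)·1/4 = -4 kN·m
Load 2 — triangular load w₀=12 kN/m (0→w₀ over full span):
  M_2 = w₀Lx/6 - w₀x³/(6L) = 12·4·1/6 - 12·1³/(6·4) = 15/2 kN·m
Superposition: M = Σ M_i = 7/2 kN·m ≈ 3.500000 kN·m

M(1) = 7/2 kN·m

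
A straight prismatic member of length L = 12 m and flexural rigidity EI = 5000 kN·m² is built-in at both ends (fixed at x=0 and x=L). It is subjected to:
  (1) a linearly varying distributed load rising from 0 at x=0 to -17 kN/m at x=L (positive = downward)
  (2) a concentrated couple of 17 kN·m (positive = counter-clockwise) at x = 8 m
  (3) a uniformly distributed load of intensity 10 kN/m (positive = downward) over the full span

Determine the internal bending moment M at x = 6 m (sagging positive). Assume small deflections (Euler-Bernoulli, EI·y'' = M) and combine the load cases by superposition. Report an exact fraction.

M(6) = 44/3 kN·m

Load 1 — triangular load w₀=-17 kN/m (0→w₀ over full span):
  M_1 = 3w₀Lx/20 - w₀L²/30 - w₀x³/(6L) = 3·(-17)·12·6/20 - (-17)·12²/30 - (-17)·6³/(6·12) = -51 kN·m
Load 2 — applied couple M₀=17 kN·m at a=8 m (b=L-a=4):
  M_2 = R_Ax - M_A  [x≤a] with R_A=17/9, M_A=17/3 = (17/9)·6 - (17/3) = 17/3 kN·m
Load 3 — uniform load w=10 kN/m over full span:
  M_3 = wLx/2 - wL²/12 - wx²/2 = 10·12·6/2 - 10·12²/12 - 10·6²/2 = 60 kN·m
Superposition: M = Σ M_i = 44/3 kN·m ≈ 14.666667 kN·m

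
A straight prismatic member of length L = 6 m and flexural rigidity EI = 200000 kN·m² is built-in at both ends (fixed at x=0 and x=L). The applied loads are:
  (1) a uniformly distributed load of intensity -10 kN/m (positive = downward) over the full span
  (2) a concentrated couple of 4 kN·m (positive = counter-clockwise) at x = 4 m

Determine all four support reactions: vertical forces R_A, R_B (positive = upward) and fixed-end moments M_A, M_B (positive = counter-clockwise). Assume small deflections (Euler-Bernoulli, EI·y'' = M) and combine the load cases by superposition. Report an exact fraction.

R_A = -262/9 kN, M_A = -86/3 kN·m, R_B = -278/9 kN, M_B = 30 kN·m

Load 1 — uniform load w=-10 kN/m over full span:
  R_A = wL/2 = (-10)·6/2 = -30 kN
  M_A = wL²/12 = (-10)·6²/12 = -30 kN·m
  R_B = wL/2 = (-10)·6/2 = -30 kN
  M_B = -wL²/12 = -(-10)·6²/12 = 30 kN·m
Load 2 — applied couple M₀=4 kN·m at a=4 m (b=L-a=2):
  R_A = 6M₀ab/L³ = 6·4·4·2/6³ = 8/9 kN
  M_A = M₀b(2a-b)/L² = 4·2·(2·4-2)/6² = 4/3 kN·m
  R_B = -6M₀ab/L³ = -6·4·4·2/6³ = -8/9 kN
  M_B = M₀a(2b-a)/L² = 4·4·(2·2-4)/6² = 0 kN·m
Superposition: R_A = -262/9 kN, M_A = -86/3 kN·m, R_B = -278/9 kN, M_B = 30 kN·m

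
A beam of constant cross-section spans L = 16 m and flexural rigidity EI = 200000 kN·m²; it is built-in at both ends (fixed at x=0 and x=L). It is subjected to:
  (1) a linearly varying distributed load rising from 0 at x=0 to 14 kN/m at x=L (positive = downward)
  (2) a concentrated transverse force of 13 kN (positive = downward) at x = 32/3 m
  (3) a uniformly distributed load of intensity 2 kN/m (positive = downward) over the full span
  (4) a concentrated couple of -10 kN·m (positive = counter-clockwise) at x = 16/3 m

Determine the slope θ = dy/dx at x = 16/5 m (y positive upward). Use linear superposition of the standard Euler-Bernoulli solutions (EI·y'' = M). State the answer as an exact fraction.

θ(16/5) = -83303/52734375 rad

Load 1 — triangular load w₀=14 kN/m (0→w₀ over full span):
  θ_1 = -w₀(2x(L-x)(L-2x)(x+2L)+x²(L-x)²)/(120LEI) = -14·(2·(16/5)·(16-(16/5))·(16-2·(16/5))·((16/5)+2·16)+(16/5)²·(16-(16/5))²)/(120·16·200000) = -6272/5859375 rad
Load 2 — point force P=13 kN at a=32/3 m (b=L-a=16/3):
  θ_2 = -Pb²x(2aL-(3a+b)x)/(2L³EI)  [x≤a] = -13·(16/3)²·(16/5)·(2·(32/3)·16-(3·(32/3)+(16/3))·(16/5))/(2·16³·200000) = -338/2109375 rad
Load 3 — uniform load w=2 kN/m over full span:
  θ_3 = -wx(L-x)(L-2x)/(12EI) = -2·(16/5)·(16-(16/5))·(16-2·(16/5))/(12·200000) = -128/390625 rad
Load 4 — applied couple M₀=-10 kN·m at a=16/3 m (b=L-a=32/3):
  θ_4 = (R_Ax²/2 - M_Ax)/EI  [x≤a] with R_A=-5/6, M_A=0 = ((-5/6)·(16/5)²/2 - 0·(16/5))/200000 = -1/46875 rad
Superposition: θ = Σ θ_i = -83303/52734375 rad ≈ -0.001580 rad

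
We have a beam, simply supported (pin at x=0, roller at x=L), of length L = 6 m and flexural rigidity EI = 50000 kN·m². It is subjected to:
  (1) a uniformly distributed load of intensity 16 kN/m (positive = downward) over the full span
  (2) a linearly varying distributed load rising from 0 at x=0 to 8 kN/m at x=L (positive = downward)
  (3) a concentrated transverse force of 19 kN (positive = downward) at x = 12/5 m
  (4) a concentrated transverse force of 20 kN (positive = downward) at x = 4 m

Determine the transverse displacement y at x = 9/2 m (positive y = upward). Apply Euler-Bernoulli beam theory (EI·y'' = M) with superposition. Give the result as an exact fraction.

y(9/2) = -8518219/1200000000 m

Load 1 — uniform load w=16 kN/m over full span:
  y_1 = -wx(L³-2Lx²+x³)/(24EI) = -16·(9/2)·(6³-2·6·(9/2)²+(9/2)³)/(24·50000) = -1539/400000 m
Load 2 — triangular load w₀=8 kN/m (0→w₀ over full span):
  y_2 = -w₀x(7L⁴-10L²x²+3x⁴)/(360LEI) = -8·(9/2)·(7·6⁴-10·6²·(9/2)²+3·(9/2)⁴)/(360·6·50000) = -3213/3200000 m
Load 3 — point force P=19 kN at a=12/5 m (b=L-a=18/5):
  y_3 = -Pa(L-x)(2Lx-a²-x²)/(6LEI)  [x>a] = -19·(12/5)·(6-(9/2))·(2·6·(9/2)-(12/5)²-(9/2)²)/(6·6·50000) = -53181/50000000 m
Load 4 — point force P=20 kN at a=4 m (b=L-a=2):
  y_4 = -Pa(L-x)(2Lx-a²-x²)/(6LEI)  [x>a] = -20·4·(6-(9/2))·(2·6·(9/2)-4²-(9/2)²)/(6·6·50000) = -71/60000 m
Superposition: y = Σ y_i = -8518219/1200000000 m ≈ -0.007099 m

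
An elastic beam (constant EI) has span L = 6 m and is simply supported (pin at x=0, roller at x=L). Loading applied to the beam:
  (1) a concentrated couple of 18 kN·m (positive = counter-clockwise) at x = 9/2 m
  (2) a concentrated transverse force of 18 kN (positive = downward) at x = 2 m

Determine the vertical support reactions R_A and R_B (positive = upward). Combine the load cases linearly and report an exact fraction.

R_A = 15 kN, R_B = 3 kN

Load 1 — applied couple M₀=18 kN·m at a=9/2 m (b=L-a=3/2):
  R_A = M₀/L = 18/6 = 3 kN
  R_B = -M₀/L = -18/6 = -3 kN
Load 2 — point force P=18 kN at a=2 m (b=L-a=4):
  R_A = Pb/L = 18·4/6 = 12 kN
  R_B = Pa/L = 18·2/6 = 6 kN
Superposition: R_A = 15 kN, R_B = 3 kN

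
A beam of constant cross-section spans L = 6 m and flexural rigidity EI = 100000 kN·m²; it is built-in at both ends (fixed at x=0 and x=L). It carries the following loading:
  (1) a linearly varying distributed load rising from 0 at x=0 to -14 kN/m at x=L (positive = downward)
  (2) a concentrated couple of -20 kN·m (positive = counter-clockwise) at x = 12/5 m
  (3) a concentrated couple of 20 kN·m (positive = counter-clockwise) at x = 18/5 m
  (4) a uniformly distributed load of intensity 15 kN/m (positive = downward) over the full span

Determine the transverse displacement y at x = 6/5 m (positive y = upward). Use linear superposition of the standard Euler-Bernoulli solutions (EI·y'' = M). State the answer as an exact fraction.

Load 1 — triangular load w₀=-14 kN/m (0→w₀ over full span):
  y_1 = -w₀x²(L-x)²(x+2L)/(120LEI) = -(-14)·(6/5)²·(6-(6/5))²·((6/5)+2·6)/(120·6·100000) = 4158/48828125 m
Load 2 — applied couple M₀=-20 kN·m at a=12/5 m (b=L-a=18/5):
  y_2 = (R_Ax³/6 - M_Ax²/2)/EI  [x≤a] with R_A=-24/5, M_A=-12/5 = ((-24/5)·(6/5)³/6 - (-12/5)·(6/5)²/2)/100000 = 27/7812500 m
Load 3 — applied couple M₀=20 kN·m at a=18/5 m (b=L-a=12/5):
  y_3 = (R_Ax³/6 - M_Ax²/2)/EI  [x≤a] with R_A=24/5, M_A=32/5 = ((24/5)·(6/5)³/6 - (32/5)·(6/5)²/2)/100000 = -63/1953125 m
Load 4 — uniform load w=15 kN/m over full span:
  y_4 = -wx²(L-x)²/(24EI) = -15·(6/5)²·(6-(6/5))²/(24·100000) = -81/390625 m
Superposition: y = Σ y_i = -29493/195312500 m ≈ -0.000151 m

y(6/5) = -29493/195312500 m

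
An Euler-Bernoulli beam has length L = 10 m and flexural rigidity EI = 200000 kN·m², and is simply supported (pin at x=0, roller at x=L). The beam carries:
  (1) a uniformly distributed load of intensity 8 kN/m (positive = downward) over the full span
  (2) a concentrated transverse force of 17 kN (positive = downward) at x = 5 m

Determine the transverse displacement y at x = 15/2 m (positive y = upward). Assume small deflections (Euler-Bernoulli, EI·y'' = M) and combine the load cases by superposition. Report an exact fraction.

y(15/2) = -757/153600 m

Load 1 — uniform load w=8 kN/m over full span:
  y_1 = -wx(L³-2Lx²+x³)/(24EI) = -8·(15/2)·(10³-2·10·(15/2)²+(15/2)³)/(24·200000) = -19/5120 m
Load 2 — point force P=17 kN at a=5 m (b=L-a=5):
  y_2 = -Pa(L-x)(2Lx-a²-x²)/(6LEI)  [x>a] = -17·5·(10-(15/2))·(2·10·(15/2)-5²-(15/2)²)/(6·10·200000) = -187/153600 m
Superposition: y = Σ y_i = -757/153600 m ≈ -0.004928 m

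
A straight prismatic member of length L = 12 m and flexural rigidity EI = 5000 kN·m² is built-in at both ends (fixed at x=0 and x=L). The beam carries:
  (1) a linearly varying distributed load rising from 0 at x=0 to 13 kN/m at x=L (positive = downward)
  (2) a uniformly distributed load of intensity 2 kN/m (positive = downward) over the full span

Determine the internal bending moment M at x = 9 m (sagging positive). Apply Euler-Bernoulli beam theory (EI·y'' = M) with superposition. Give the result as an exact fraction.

M(9) = 783/40 kN·m

Load 1 — triangular load w₀=13 kN/m (0→w₀ over full span):
  M_1 = 3w₀Lx/20 - w₀L²/30 - w₀x³/(6L) = 3·13·12·9/20 - 13·12²/30 - 13·9³/(6·12) = 663/40 kN·m
Load 2 — uniform load w=2 kN/m over full span:
  M_2 = wLx/2 - wL²/12 - wx²/2 = 2·12·9/2 - 2·12²/12 - 2·9²/2 = 3 kN·m
Superposition: M = Σ M_i = 783/40 kN·m ≈ 19.575000 kN·m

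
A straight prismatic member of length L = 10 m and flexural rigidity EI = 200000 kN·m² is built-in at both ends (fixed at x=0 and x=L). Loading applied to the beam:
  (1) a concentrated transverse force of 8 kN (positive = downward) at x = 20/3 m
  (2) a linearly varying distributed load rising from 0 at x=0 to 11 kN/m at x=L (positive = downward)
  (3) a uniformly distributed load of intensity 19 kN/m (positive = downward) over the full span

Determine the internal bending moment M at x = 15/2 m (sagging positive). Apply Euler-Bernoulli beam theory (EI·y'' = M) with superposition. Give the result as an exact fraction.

M(15/2) = 28075/864 kN·m

Load 1 — point force P=8 kN at a=20/3 m (b=L-a=10/3):
  M_1 = Pa²(a+3b)(L-x)/L³ - Pa²b/L²  [x>a] = 8·(20/3)²·((20/3)+3·(10/3))·(10-(15/2))/10³ - 8·(20/3)²·(10/3)/10² = 80/27 kN·m
Load 2 — triangular load w₀=11 kN/m (0→w₀ over full span):
  M_2 = 3w₀Lx/20 - w₀L²/30 - w₀x³/(6L) = 3·11·10·(15/2)/20 - 11·10²/30 - 11·(15/2)³/(6·10) = 935/96 kN·m
Load 3 — uniform load w=19 kN/m over full span:
  M_3 = wLx/2 - wL²/12 - wx²/2 = 19·10·(15/2)/2 - 19·10²/12 - 19·(15/2)²/2 = 475/24 kN·m
Superposition: M = Σ M_i = 28075/864 kN·m ≈ 32.494213 kN·m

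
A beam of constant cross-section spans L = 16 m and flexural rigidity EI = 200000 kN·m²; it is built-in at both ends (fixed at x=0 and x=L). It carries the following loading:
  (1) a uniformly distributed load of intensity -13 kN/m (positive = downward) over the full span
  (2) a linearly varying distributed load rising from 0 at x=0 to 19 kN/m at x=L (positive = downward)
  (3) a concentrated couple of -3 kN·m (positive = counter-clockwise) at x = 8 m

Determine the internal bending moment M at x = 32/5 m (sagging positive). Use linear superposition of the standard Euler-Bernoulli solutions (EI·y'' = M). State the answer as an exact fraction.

M(32/5) = -67879/1500 kN·m

Load 1 — uniform load w=-13 kN/m over full span:
  M_1 = wLx/2 - wL²/12 - wx²/2 = (-13)·16·(32/5)/2 - (-13)·16²/12 - (-13)·(32/5)²/2 = -9152/75 kN·m
Load 2 — triangular load w₀=19 kN/m (0→w₀ over full span):
  M_2 = 3w₀Lx/20 - w₀L²/30 - w₀x³/(6L) = 3·19·16·(32/5)/20 - 19·16²/30 - 19·(32/5)³/(6·16) = 9728/125 kN·m
Load 3 — applied couple M₀=-3 kN·m at a=8 m (b=L-a=8):
  M_3 = R_Ax - M_A  [x≤a] with R_A=-9/32, M_A=-3/4 = (-9/32)·(32/5) - (-3/4) = -21/20 kN·m
Superposition: M = Σ M_i = -67879/1500 kN·m ≈ -45.252667 kN·m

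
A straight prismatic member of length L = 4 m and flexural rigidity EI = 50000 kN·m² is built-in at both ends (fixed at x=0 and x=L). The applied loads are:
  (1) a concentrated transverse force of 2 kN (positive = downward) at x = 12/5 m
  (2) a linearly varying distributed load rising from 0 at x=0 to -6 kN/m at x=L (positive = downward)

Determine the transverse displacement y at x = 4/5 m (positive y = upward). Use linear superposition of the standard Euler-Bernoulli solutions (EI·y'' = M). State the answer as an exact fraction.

y(4/5) = 1568/146484375 m

Load 1 — point force P=2 kN at a=12/5 m (b=L-a=8/5):
  y_1 = -Pb²x²(3aL-(3a+b)x)/(6L³EI)  [x≤a] = -2·(8/5)²·(4/5)²·(3·(12/5)·4-(3·(12/5)+(8/5))·(4/5))/(6·4³·50000) = -544/146484375 m
Load 2 — triangular load w₀=-6 kN/m (0→w₀ over full span):
  y_2 = -w₀x²(L-x)²(x+2L)/(120LEI) = -(-6)·(4/5)²·(4-(4/5))²·((4/5)+2·4)/(120·4·50000) = 704/48828125 m
Superposition: y = Σ y_i = 1568/146484375 m ≈ 0.000011 m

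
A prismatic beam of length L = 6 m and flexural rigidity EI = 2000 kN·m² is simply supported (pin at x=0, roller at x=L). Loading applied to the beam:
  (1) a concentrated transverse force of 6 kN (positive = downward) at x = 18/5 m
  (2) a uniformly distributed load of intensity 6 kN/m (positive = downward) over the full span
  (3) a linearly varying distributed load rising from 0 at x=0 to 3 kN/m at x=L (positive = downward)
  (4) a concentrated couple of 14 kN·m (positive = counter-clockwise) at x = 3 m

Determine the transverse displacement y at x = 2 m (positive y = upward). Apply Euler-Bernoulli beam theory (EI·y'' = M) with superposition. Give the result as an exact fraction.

y(2) = -150991/2250000 m

Load 1 — point force P=6 kN at a=18/5 m (b=L-a=12/5):
  y_1 = -Pbx(L²-b²-x²)/(6LEI)  [x≤a] = -6·(12/5)·2·(6²-(12/5)²-2²)/(6·6·2000) = -164/15625 m
Load 2 — uniform load w=6 kN/m over full span:
  y_2 = -wx(L³-2Lx²+x³)/(24EI) = -6·2·(6³-2·6·2²+2³)/(24·2000) = -11/250 m
Load 3 — triangular load w₀=3 kN/m (0→w₀ over full span):
  y_3 = -w₀x(7L⁴-10L²x²+3x⁴)/(360LEI) = -3·2·(7·6⁴-10·6²·2²+3·2⁴)/(360·6·2000) = -4/375 m
Load 4 — applied couple M₀=14 kN·m at a=3 m (b=L-a=3):
  y_4 = (M₀x³/(6L)+C₁x)/EI  [x≤a] with C₁=M₀(3b²-L²)/(6L)=-7/2 = (14·2³/(6·6)+(-7/2)·2)/2000 = -7/3600 m
Superposition: y = Σ y_i = -150991/2250000 m ≈ -0.067107 m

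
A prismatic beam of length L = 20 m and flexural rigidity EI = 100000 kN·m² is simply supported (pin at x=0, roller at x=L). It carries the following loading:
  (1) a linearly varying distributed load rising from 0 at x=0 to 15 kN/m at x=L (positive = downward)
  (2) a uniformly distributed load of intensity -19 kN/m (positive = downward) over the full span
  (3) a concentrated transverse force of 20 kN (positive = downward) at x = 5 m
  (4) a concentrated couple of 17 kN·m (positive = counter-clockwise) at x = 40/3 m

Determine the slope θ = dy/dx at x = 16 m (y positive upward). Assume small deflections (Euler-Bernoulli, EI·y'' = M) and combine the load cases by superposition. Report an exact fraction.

Load 1 — triangular load w₀=15 kN/m (0→w₀ over full span):
  θ_1 = -w₀(7L⁴-30L²x²+15x⁴)/(360LEI) = -15·(7·20⁴-30·20²·16²+15·16⁴)/(360·20·100000) = 757/37500 rad
Load 2 — uniform load w=-19 kN/m over full span:
  θ_2 = -w(L³-6Lx²+4x³)/(24EI) = -(-19)·(20³-6·20·16²+4·16³)/(24·100000) = -627/12500 rad
Load 3 — point force P=20 kN at a=5 m (b=L-a=15):
  θ_3 = -Pa(2L²-6Lx+3x²+a²)/(6LEI)  [x>a] = -20·5·(2·20²-6·20·16+3·16²+5²)/(6·20·100000) = 109/40000 rad
Load 4 — applied couple M₀=17 kN·m at a=40/3 m (b=L-a=20/3):
  θ_4 = (M₀x²/(2L)-M₀(x-a)+C₁)/EI  [x>a] with C₁=M₀(3b²-L²)/(6L)=-340/9 = (17·16²/(2·20)-17·(16-(40/3))+(-340/9))/100000 = 289/1125000 rad
Superposition: θ = Σ θ_i = -242923/9000000 rad ≈ -0.026991 rad

θ(16) = -242923/9000000 rad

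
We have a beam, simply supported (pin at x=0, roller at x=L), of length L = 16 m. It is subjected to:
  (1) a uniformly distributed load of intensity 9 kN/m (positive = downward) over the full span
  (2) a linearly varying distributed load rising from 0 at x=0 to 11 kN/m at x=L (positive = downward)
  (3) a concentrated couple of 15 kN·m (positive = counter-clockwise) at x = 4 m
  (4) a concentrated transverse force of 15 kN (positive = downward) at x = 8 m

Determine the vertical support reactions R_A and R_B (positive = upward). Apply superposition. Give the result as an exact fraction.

Load 1 — uniform load w=9 kN/m over full span:
  R_A = wL/2 = 9·16/2 = 72 kN
  R_B = wL/2 = 9·16/2 = 72 kN
Load 2 — triangular load w₀=11 kN/m (0→w₀ over full span):
  R_A = w₀L/6 = 11·16/6 = 88/3 kN
  R_B = w₀L/3 = 11·16/3 = 176/3 kN
Load 3 — applied couple M₀=15 kN·m at a=4 m (b=L-a=12):
  R_A = M₀/L = 15/16 kN
  R_B = -M₀/L = -15/16 kN
Load 4 — point force P=15 kN at a=8 m (b=L-a=8):
  R_A = Pb/L = 15·8/16 = 15/2 kN
  R_B = Pa/L = 15·8/16 = 15/2 kN
Superposition: R_A = 5269/48 kN, R_B = 6587/48 kN

R_A = 5269/48 kN, R_B = 6587/48 kN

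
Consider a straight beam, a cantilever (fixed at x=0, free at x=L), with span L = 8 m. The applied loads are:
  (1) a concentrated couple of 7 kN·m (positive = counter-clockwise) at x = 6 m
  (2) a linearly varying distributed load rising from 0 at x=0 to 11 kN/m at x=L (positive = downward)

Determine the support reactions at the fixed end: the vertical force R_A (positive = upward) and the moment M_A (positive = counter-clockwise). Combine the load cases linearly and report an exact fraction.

Load 1 — applied couple M₀=7 kN·m at a=6 m (b=L-a=2):
  R_A = 0 kN
  M_A = -M₀ = -7 kN·m
Load 2 — triangular load w₀=11 kN/m (0→w₀ over full span):
  R_A = w₀L/2 = 11·8/2 = 44 kN
  M_A = w₀L²/3 = 11·8²/3 = 704/3 kN·m
Superposition: R_A = 44 kN, M_A = 683/3 kN·m

R_A = 44 kN, M_A = 683/3 kN·m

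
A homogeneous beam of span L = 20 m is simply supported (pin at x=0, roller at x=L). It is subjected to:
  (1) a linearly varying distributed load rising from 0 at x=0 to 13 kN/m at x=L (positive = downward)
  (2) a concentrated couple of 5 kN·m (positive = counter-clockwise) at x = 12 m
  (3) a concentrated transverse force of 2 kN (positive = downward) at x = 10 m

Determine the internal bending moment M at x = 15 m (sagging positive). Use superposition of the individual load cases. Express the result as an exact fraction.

M(15) = 2305/8 kN·m

Load 1 — triangular load w₀=13 kN/m (0→w₀ over full span):
  M_1 = w₀Lx/6 - w₀x³/(6L) = 13·20·15/6 - 13·15³/(6·20) = 2275/8 kN·m
Load 2 — applied couple M₀=5 kN·m at a=12 m (b=L-a=8):
  M_2 = M₀x/L - M₀  [x>a] = 5·15/20 - 5 = -5/4 kN·m
Load 3 — point force P=2 kN at a=10 m (b=L-a=10):
  M_3 = Pa(L-x)/L  [x>a] = 2·10·(20-15)/20 = 5 kN·m
Superposition: M = Σ M_i = 2305/8 kN·m ≈ 288.125000 kN·m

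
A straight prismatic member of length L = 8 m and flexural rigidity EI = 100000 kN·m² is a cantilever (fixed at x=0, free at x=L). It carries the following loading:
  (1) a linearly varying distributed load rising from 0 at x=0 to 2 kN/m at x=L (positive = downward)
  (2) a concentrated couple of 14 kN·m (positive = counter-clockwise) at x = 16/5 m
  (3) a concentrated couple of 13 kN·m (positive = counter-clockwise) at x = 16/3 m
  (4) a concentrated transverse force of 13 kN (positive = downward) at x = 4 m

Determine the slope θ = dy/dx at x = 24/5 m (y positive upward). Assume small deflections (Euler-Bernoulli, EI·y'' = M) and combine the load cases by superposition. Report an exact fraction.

θ(24/5) = -4491/3906250 rad

Load 1 — triangular load w₀=2 kN/m (0→w₀ over full span):
  θ_1 = (w₀Lx²/4-w₀L²x/3-w₀x⁴/(24L))/EI = (2·8·(24/5)²/4-2·8²·(24/5)/3-2·(24/5)⁴/(24·8))/100000 = -2308/1953125 rad
Load 2 — applied couple M₀=14 kN·m at a=16/5 m (b=L-a=24/5):
  θ_2 = M₀a/EI  [x>a] = 14·(16/5)/100000 = 7/15625 rad
Load 3 — applied couple M₀=13 kN·m at a=16/3 m (b=L-a=8/3):
  θ_3 = M₀x/EI  [x≤a] = 13·(24/5)/100000 = 39/62500 rad
Load 4 — point force P=13 kN at a=4 m (b=L-a=4):
  θ_4 = -Pa²/(2EI)  [x>a] = -13·4²/(2·100000) = -13/12500 rad
Superposition: θ = Σ θ_i = -4491/3906250 rad ≈ -0.001150 rad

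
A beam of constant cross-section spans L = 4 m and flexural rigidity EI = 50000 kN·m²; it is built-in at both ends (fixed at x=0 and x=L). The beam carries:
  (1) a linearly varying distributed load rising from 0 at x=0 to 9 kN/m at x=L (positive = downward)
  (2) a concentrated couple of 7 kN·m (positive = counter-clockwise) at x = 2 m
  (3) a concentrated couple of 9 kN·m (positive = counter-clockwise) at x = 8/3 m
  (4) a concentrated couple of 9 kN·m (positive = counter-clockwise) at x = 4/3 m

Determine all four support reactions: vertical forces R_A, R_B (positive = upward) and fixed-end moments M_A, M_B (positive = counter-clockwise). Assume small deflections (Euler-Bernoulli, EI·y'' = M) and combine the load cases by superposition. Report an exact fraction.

Load 1 — triangular load w₀=9 kN/m (0→w₀ over full span):
  R_A = 3w₀L/20 = 3·9·4/20 = 27/5 kN
  M_A = w₀L²/30 = 9·4²/30 = 24/5 kN·m
  R_B = 7w₀L/20 = 7·9·4/20 = 63/5 kN
  M_B = -w₀L²/20 = -9·4²/20 = -36/5 kN·m
Load 2 — applied couple M₀=7 kN·m at a=2 m (b=L-a=2):
  R_A = 6M₀ab/L³ = 6·7·2·2/4³ = 21/8 kN
  M_A = M₀b(2a-b)/L² = 7·2·(2·2-2)/4² = 7/4 kN·m
  R_B = -6M₀ab/L³ = -6·7·2·2/4³ = -21/8 kN
  M_B = M₀a(2b-a)/L² = 7·2·(2·2-2)/4² = 7/4 kN·m
Load 3 — applied couple M₀=9 kN·m at a=8/3 m (b=L-a=4/3):
  R_A = 6M₀ab/L³ = 6·9·(8/3)·(4/3)/4³ = 3 kN
  M_A = M₀b(2a-b)/L² = 9·(4/3)·(2·(8/3)-(4/3))/4² = 3 kN·m
  R_B = -6M₀ab/L³ = -6·9·(8/3)·(4/3)/4³ = -3 kN
  M_B = M₀a(2b-a)/L² = 9·(8/3)·(2·(4/3)-(8/3))/4² = 0 kN·m
Load 4 — applied couple M₀=9 kN·m at a=4/3 m (b=L-a=8/3):
  R_A = 6M₀ab/L³ = 6·9·(4/3)·(8/3)/4³ = 3 kN
  M_A = M₀b(2a-b)/L² = 9·(8/3)·(2·(4/3)-(8/3))/4² = 0 kN·m
  R_B = -6M₀ab/L³ = -6·9·(4/3)·(8/3)/4³ = -3 kN
  M_B = M₀a(2b-a)/L² = 9·(4/3)·(2·(8/3)-(4/3))/4² = 3 kN·m
Superposition: R_A = 561/40 kN, M_A = 191/20 kN·m, R_B = 159/40 kN, M_B = -49/20 kN·m

R_A = 561/40 kN, M_A = 191/20 kN·m, R_B = 159/40 kN, M_B = -49/20 kN·m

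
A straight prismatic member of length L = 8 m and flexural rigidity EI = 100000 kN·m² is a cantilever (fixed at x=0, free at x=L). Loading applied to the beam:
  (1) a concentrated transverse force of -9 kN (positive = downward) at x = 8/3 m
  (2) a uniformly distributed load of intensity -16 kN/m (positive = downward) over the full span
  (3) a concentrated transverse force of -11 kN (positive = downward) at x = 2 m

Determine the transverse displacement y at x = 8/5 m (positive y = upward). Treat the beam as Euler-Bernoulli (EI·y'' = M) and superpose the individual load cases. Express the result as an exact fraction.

y(8/5) = 12062/1953125 m

Load 1 — point force P=-9 kN at a=8/3 m (b=L-a=16/3):
  y_1 = -Px²(3a-x)/(6EI)  [x≤a] = -(-9)·(8/5)²·(3·(8/3)-(8/5))/(6·100000) = 96/390625 m
Load 2 — uniform load w=-16 kN/m over full span:
  y_2 = -wx²(x²-4Lx+6L²)/(24EI) = -(-16)·(8/5)²·((8/5)²-4·8·(8/5)+6·8²)/(24·100000) = 33536/5859375 m
Load 3 — point force P=-11 kN at a=2 m (b=L-a=6):
  y_3 = -Px²(3a-x)/(6EI)  [x≤a] = -(-11)·(8/5)²·(3·2-(8/5))/(6·100000) = 242/1171875 m
Superposition: y = Σ y_i = 12062/1953125 m ≈ 0.006176 m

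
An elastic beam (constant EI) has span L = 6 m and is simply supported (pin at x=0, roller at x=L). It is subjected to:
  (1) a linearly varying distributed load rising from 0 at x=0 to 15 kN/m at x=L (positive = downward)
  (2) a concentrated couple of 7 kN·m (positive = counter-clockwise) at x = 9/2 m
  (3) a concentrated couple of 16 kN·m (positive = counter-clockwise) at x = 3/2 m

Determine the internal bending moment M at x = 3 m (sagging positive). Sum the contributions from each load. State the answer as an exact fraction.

M(3) = 117/4 kN·m

Load 1 — triangular load w₀=15 kN/m (0→w₀ over full span):
  M_1 = w₀Lx/6 - w₀x³/(6L) = 15·6·3/6 - 15·3³/(6·6) = 135/4 kN·m
Load 2 — applied couple M₀=7 kN·m at a=9/2 m (b=L-a=3/2):
  M_2 = M₀x/L  [x≤a] = 7·3/6 = 7/2 kN·m
Load 3 — applied couple M₀=16 kN·m at a=3/2 m (b=L-a=9/2):
  M_3 = M₀x/L - M₀  [x>a] = 16·3/6 - 16 = -8 kN·m
Superposition: M = Σ M_i = 117/4 kN·m ≈ 29.250000 kN·m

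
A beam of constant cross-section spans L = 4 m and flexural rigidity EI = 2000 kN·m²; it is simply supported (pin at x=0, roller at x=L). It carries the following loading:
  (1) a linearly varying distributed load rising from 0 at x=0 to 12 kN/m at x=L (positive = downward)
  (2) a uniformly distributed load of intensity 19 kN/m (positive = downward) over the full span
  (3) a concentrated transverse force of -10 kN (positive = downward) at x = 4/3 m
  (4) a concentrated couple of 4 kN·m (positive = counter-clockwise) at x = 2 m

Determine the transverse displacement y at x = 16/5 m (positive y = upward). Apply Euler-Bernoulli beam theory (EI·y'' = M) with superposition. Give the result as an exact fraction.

y(16/5) = -6900029/316406250 m

Load 1 — triangular load w₀=12 kN/m (0→w₀ over full span):
  y_1 = -w₀x(7L⁴-10L²x²+3x⁴)/(360LEI) = -12·(16/5)·(7·4⁴-10·4²·(16/5)²+3·(16/5)⁴)/(360·4·2000) = -12192/1953125 m
Load 2 — uniform load w=19 kN/m over full span:
  y_2 = -wx(L³-2Lx²+x³)/(24EI) = -19·(16/5)·(4³-2·4·(16/5)²+(16/5)³)/(24·2000) = -4408/234375 m
Load 3 — point force P=-10 kN at a=4/3 m (b=L-a=8/3):
  y_3 = -Pa(L-x)(2Lx-a²-x²)/(6LEI)  [x>a] = -(-10)·(4/3)·(4-(16/5))·(2·4·(16/5)-(4/3)²-(16/5)²)/(6·4·2000) = 764/253125 m
Load 4 — applied couple M₀=4 kN·m at a=2 m (b=L-a=2):
  y_4 = (M₀x³/(6L)-M₀(x-a)²/2+C₁x)/EI  [x>a] with C₁=M₀(3b²-L²)/(6L)=-2/3 = (4·(16/5)³/(6·4)-4·((16/5)-2)²/2+(-2/3)·(16/5))/2000 = 7/31250 m
Superposition: y = Σ y_i = -6900029/316406250 m ≈ -0.021807 m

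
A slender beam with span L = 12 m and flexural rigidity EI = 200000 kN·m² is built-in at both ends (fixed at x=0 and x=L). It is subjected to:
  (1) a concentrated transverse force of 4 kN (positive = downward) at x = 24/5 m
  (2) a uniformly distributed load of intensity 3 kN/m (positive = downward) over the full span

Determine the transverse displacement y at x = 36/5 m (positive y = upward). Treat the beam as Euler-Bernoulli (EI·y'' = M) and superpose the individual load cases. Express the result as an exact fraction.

Load 1 — point force P=4 kN at a=24/5 m (b=L-a=36/5):
  y_1 = -Pa²(L-x)²(3bL-(3b+a)(L-x))/(6L³EI)  [x>a] = -4·(24/5)²·(12-(36/5))²·(3·(36/5)·12-(3·(36/5)+(24/5))·(12-(36/5)))/(6·12³·200000) = -6624/48828125 m
Load 2 — uniform load w=3 kN/m over full span:
  y_2 = -wx²(L-x)²/(24EI) = -3·(36/5)²·(12-(36/5))²/(24·200000) = -1458/1953125 m
Superposition: y = Σ y_i = -43074/48828125 m ≈ -0.000882 m

y(36/5) = -43074/48828125 m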